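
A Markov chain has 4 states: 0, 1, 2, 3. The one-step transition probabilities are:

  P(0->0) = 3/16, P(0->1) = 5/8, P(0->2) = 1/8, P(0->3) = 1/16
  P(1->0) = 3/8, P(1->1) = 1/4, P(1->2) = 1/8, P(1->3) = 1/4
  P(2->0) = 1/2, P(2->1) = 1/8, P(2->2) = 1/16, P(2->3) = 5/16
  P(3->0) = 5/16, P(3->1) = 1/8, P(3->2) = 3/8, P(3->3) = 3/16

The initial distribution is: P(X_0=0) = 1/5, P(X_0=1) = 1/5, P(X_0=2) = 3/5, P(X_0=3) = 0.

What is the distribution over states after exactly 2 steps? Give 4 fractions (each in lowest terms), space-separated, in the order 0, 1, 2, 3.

Answer: 75/256 29/80 233/1280 13/80

Derivation:
Propagating the distribution step by step (d_{t+1} = d_t * P):
d_0 = (0=1/5, 1=1/5, 2=3/5, 3=0)
  d_1[0] = 1/5*3/16 + 1/5*3/8 + 3/5*1/2 + 0*5/16 = 33/80
  d_1[1] = 1/5*5/8 + 1/5*1/4 + 3/5*1/8 + 0*1/8 = 1/4
  d_1[2] = 1/5*1/8 + 1/5*1/8 + 3/5*1/16 + 0*3/8 = 7/80
  d_1[3] = 1/5*1/16 + 1/5*1/4 + 3/5*5/16 + 0*3/16 = 1/4
d_1 = (0=33/80, 1=1/4, 2=7/80, 3=1/4)
  d_2[0] = 33/80*3/16 + 1/4*3/8 + 7/80*1/2 + 1/4*5/16 = 75/256
  d_2[1] = 33/80*5/8 + 1/4*1/4 + 7/80*1/8 + 1/4*1/8 = 29/80
  d_2[2] = 33/80*1/8 + 1/4*1/8 + 7/80*1/16 + 1/4*3/8 = 233/1280
  d_2[3] = 33/80*1/16 + 1/4*1/4 + 7/80*5/16 + 1/4*3/16 = 13/80
d_2 = (0=75/256, 1=29/80, 2=233/1280, 3=13/80)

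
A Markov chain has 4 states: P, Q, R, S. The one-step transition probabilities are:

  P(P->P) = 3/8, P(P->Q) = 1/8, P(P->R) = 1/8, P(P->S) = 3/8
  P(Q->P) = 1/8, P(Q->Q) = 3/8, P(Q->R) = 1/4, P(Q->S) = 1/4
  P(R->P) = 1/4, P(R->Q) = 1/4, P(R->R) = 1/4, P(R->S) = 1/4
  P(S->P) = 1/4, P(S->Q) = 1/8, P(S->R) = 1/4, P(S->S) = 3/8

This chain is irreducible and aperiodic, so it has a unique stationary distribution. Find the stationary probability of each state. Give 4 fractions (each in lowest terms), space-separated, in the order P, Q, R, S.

The stationary distribution satisfies pi = pi * P, i.e.:
  pi_P = 3/8*pi_P + 1/8*pi_Q + 1/4*pi_R + 1/4*pi_S
  pi_Q = 1/8*pi_P + 3/8*pi_Q + 1/4*pi_R + 1/8*pi_S
  pi_R = 1/8*pi_P + 1/4*pi_Q + 1/4*pi_R + 1/4*pi_S
  pi_S = 3/8*pi_P + 1/4*pi_Q + 1/4*pi_R + 3/8*pi_S
with normalization: pi_P + pi_Q + pi_R + pi_S = 1.

Using the first 3 balance equations plus normalization, the linear system A*pi = b is:
  [-5/8, 1/8, 1/4, 1/4] . pi = 0
  [1/8, -5/8, 1/4, 1/8] . pi = 0
  [1/8, 1/4, -3/4, 1/4] . pi = 0
  [1, 1, 1, 1] . pi = 1

Solving yields:
  pi_P = 86/335
  pi_Q = 68/335
  pi_R = 73/335
  pi_S = 108/335

Verification (pi * P):
  86/335*3/8 + 68/335*1/8 + 73/335*1/4 + 108/335*1/4 = 86/335 = pi_P  (ok)
  86/335*1/8 + 68/335*3/8 + 73/335*1/4 + 108/335*1/8 = 68/335 = pi_Q  (ok)
  86/335*1/8 + 68/335*1/4 + 73/335*1/4 + 108/335*1/4 = 73/335 = pi_R  (ok)
  86/335*3/8 + 68/335*1/4 + 73/335*1/4 + 108/335*3/8 = 108/335 = pi_S  (ok)

Answer: 86/335 68/335 73/335 108/335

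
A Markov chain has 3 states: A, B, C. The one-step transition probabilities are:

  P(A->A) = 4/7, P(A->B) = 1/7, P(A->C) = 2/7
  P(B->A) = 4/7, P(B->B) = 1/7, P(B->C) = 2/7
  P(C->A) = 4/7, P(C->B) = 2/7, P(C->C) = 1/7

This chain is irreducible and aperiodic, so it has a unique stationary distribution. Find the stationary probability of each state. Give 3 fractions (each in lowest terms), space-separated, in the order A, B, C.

Answer: 4/7 5/28 1/4

Derivation:
The stationary distribution satisfies pi = pi * P, i.e.:
  pi_A = 4/7*pi_A + 4/7*pi_B + 4/7*pi_C
  pi_B = 1/7*pi_A + 1/7*pi_B + 2/7*pi_C
  pi_C = 2/7*pi_A + 2/7*pi_B + 1/7*pi_C
with normalization: pi_A + pi_B + pi_C = 1.

Using the first 2 balance equations plus normalization, the linear system A*pi = b is:
  [-3/7, 4/7, 4/7] . pi = 0
  [1/7, -6/7, 2/7] . pi = 0
  [1, 1, 1] . pi = 1

Solving yields:
  pi_A = 4/7
  pi_B = 5/28
  pi_C = 1/4

Verification (pi * P):
  4/7*4/7 + 5/28*4/7 + 1/4*4/7 = 4/7 = pi_A  (ok)
  4/7*1/7 + 5/28*1/7 + 1/4*2/7 = 5/28 = pi_B  (ok)
  4/7*2/7 + 5/28*2/7 + 1/4*1/7 = 1/4 = pi_C  (ok)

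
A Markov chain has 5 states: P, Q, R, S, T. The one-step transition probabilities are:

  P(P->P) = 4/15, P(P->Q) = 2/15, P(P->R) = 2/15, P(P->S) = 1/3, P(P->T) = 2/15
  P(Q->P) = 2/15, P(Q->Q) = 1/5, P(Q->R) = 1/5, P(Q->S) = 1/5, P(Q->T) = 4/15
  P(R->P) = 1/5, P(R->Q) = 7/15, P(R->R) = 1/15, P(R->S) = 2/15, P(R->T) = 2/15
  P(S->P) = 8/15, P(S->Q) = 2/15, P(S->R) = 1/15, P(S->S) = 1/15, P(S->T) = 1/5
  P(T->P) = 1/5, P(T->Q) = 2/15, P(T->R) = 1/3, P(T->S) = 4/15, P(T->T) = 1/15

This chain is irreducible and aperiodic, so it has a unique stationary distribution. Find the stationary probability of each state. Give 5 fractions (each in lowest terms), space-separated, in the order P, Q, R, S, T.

The stationary distribution satisfies pi = pi * P, i.e.:
  pi_P = 4/15*pi_P + 2/15*pi_Q + 1/5*pi_R + 8/15*pi_S + 1/5*pi_T
  pi_Q = 2/15*pi_P + 1/5*pi_Q + 7/15*pi_R + 2/15*pi_S + 2/15*pi_T
  pi_R = 2/15*pi_P + 1/5*pi_Q + 1/15*pi_R + 1/15*pi_S + 1/3*pi_T
  pi_S = 1/3*pi_P + 1/5*pi_Q + 2/15*pi_R + 1/15*pi_S + 4/15*pi_T
  pi_T = 2/15*pi_P + 4/15*pi_Q + 2/15*pi_R + 1/5*pi_S + 1/15*pi_T
with normalization: pi_P + pi_Q + pi_R + pi_S + pi_T = 1.

Using the first 4 balance equations plus normalization, the linear system A*pi = b is:
  [-11/15, 2/15, 1/5, 8/15, 1/5] . pi = 0
  [2/15, -4/5, 7/15, 2/15, 2/15] . pi = 0
  [2/15, 1/5, -14/15, 1/15, 1/3] . pi = 0
  [1/3, 1/5, 2/15, -14/15, 4/15] . pi = 0
  [1, 1, 1, 1, 1] . pi = 1

Solving yields:
  pi_P = 18015/65539
  pi_Q = 12987/65539
  pi_R = 10148/65539
  pi_S = 13716/65539
  pi_T = 10673/65539

Verification (pi * P):
  18015/65539*4/15 + 12987/65539*2/15 + 10148/65539*1/5 + 13716/65539*8/15 + 10673/65539*1/5 = 18015/65539 = pi_P  (ok)
  18015/65539*2/15 + 12987/65539*1/5 + 10148/65539*7/15 + 13716/65539*2/15 + 10673/65539*2/15 = 12987/65539 = pi_Q  (ok)
  18015/65539*2/15 + 12987/65539*1/5 + 10148/65539*1/15 + 13716/65539*1/15 + 10673/65539*1/3 = 10148/65539 = pi_R  (ok)
  18015/65539*1/3 + 12987/65539*1/5 + 10148/65539*2/15 + 13716/65539*1/15 + 10673/65539*4/15 = 13716/65539 = pi_S  (ok)
  18015/65539*2/15 + 12987/65539*4/15 + 10148/65539*2/15 + 13716/65539*1/5 + 10673/65539*1/15 = 10673/65539 = pi_T  (ok)

Answer: 18015/65539 12987/65539 10148/65539 13716/65539 10673/65539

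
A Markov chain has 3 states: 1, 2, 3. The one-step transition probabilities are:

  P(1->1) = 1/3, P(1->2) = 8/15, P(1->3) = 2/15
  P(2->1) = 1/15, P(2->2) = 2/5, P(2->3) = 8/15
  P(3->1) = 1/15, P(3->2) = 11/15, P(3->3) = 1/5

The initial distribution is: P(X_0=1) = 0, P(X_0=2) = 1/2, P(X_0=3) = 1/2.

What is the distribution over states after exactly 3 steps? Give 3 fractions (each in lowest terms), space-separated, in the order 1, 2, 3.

Answer: 301/3375 3641/6750 2507/6750

Derivation:
Propagating the distribution step by step (d_{t+1} = d_t * P):
d_0 = (1=0, 2=1/2, 3=1/2)
  d_1[1] = 0*1/3 + 1/2*1/15 + 1/2*1/15 = 1/15
  d_1[2] = 0*8/15 + 1/2*2/5 + 1/2*11/15 = 17/30
  d_1[3] = 0*2/15 + 1/2*8/15 + 1/2*1/5 = 11/30
d_1 = (1=1/15, 2=17/30, 3=11/30)
  d_2[1] = 1/15*1/3 + 17/30*1/15 + 11/30*1/15 = 19/225
  d_2[2] = 1/15*8/15 + 17/30*2/5 + 11/30*11/15 = 239/450
  d_2[3] = 1/15*2/15 + 17/30*8/15 + 11/30*1/5 = 173/450
d_2 = (1=19/225, 2=239/450, 3=173/450)
  d_3[1] = 19/225*1/3 + 239/450*1/15 + 173/450*1/15 = 301/3375
  d_3[2] = 19/225*8/15 + 239/450*2/5 + 173/450*11/15 = 3641/6750
  d_3[3] = 19/225*2/15 + 239/450*8/15 + 173/450*1/5 = 2507/6750
d_3 = (1=301/3375, 2=3641/6750, 3=2507/6750)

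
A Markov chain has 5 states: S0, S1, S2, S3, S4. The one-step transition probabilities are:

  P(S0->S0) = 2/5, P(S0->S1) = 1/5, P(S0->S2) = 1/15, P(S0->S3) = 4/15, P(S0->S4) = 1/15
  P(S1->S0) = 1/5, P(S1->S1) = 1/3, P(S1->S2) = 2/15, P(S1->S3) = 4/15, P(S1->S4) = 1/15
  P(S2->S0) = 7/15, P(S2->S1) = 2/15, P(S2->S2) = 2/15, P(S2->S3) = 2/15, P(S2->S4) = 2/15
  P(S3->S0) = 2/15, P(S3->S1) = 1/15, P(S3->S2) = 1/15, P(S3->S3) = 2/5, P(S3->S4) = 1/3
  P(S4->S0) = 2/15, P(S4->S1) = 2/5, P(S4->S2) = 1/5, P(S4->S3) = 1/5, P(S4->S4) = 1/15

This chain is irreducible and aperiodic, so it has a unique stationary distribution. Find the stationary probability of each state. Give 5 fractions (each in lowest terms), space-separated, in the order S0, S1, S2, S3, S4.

The stationary distribution satisfies pi = pi * P, i.e.:
  pi_S0 = 2/5*pi_S0 + 1/5*pi_S1 + 7/15*pi_S2 + 2/15*pi_S3 + 2/15*pi_S4
  pi_S1 = 1/5*pi_S0 + 1/3*pi_S1 + 2/15*pi_S2 + 1/15*pi_S3 + 2/5*pi_S4
  pi_S2 = 1/15*pi_S0 + 2/15*pi_S1 + 2/15*pi_S2 + 1/15*pi_S3 + 1/5*pi_S4
  pi_S3 = 4/15*pi_S0 + 4/15*pi_S1 + 2/15*pi_S2 + 2/5*pi_S3 + 1/5*pi_S4
  pi_S4 = 1/15*pi_S0 + 1/15*pi_S1 + 2/15*pi_S2 + 1/3*pi_S3 + 1/15*pi_S4
with normalization: pi_S0 + pi_S1 + pi_S2 + pi_S3 + pi_S4 = 1.

Using the first 4 balance equations plus normalization, the linear system A*pi = b is:
  [-3/5, 1/5, 7/15, 2/15, 2/15] . pi = 0
  [1/5, -2/3, 2/15, 1/15, 2/5] . pi = 0
  [1/15, 2/15, -13/15, 1/15, 1/5] . pi = 0
  [4/15, 4/15, 2/15, -3/5, 1/5] . pi = 0
  [1, 1, 1, 1, 1] . pi = 1

Solving yields:
  pi_S0 = 3021/12070
  pi_S1 = 3869/18105
  pi_S2 = 3907/36210
  pi_S3 = 10127/36210
  pi_S4 = 1075/7242

Verification (pi * P):
  3021/12070*2/5 + 3869/18105*1/5 + 3907/36210*7/15 + 10127/36210*2/15 + 1075/7242*2/15 = 3021/12070 = pi_S0  (ok)
  3021/12070*1/5 + 3869/18105*1/3 + 3907/36210*2/15 + 10127/36210*1/15 + 1075/7242*2/5 = 3869/18105 = pi_S1  (ok)
  3021/12070*1/15 + 3869/18105*2/15 + 3907/36210*2/15 + 10127/36210*1/15 + 1075/7242*1/5 = 3907/36210 = pi_S2  (ok)
  3021/12070*4/15 + 3869/18105*4/15 + 3907/36210*2/15 + 10127/36210*2/5 + 1075/7242*1/5 = 10127/36210 = pi_S3  (ok)
  3021/12070*1/15 + 3869/18105*1/15 + 3907/36210*2/15 + 10127/36210*1/3 + 1075/7242*1/15 = 1075/7242 = pi_S4  (ok)

Answer: 3021/12070 3869/18105 3907/36210 10127/36210 1075/7242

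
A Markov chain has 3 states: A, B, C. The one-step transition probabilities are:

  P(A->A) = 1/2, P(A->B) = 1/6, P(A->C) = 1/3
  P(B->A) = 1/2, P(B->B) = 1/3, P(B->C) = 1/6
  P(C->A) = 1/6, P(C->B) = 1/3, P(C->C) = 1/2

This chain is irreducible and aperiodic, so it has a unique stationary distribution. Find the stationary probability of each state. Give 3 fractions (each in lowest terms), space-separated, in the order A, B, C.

Answer: 5/13 7/26 9/26

Derivation:
The stationary distribution satisfies pi = pi * P, i.e.:
  pi_A = 1/2*pi_A + 1/2*pi_B + 1/6*pi_C
  pi_B = 1/6*pi_A + 1/3*pi_B + 1/3*pi_C
  pi_C = 1/3*pi_A + 1/6*pi_B + 1/2*pi_C
with normalization: pi_A + pi_B + pi_C = 1.

Using the first 2 balance equations plus normalization, the linear system A*pi = b is:
  [-1/2, 1/2, 1/6] . pi = 0
  [1/6, -2/3, 1/3] . pi = 0
  [1, 1, 1] . pi = 1

Solving yields:
  pi_A = 5/13
  pi_B = 7/26
  pi_C = 9/26

Verification (pi * P):
  5/13*1/2 + 7/26*1/2 + 9/26*1/6 = 5/13 = pi_A  (ok)
  5/13*1/6 + 7/26*1/3 + 9/26*1/3 = 7/26 = pi_B  (ok)
  5/13*1/3 + 7/26*1/6 + 9/26*1/2 = 9/26 = pi_C  (ok)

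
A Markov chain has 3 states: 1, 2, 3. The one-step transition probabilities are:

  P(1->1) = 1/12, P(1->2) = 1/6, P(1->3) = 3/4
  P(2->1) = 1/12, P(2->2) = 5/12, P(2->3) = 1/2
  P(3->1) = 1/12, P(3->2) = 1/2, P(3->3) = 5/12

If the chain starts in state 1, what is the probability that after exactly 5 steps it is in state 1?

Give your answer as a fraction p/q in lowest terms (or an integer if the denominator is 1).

Computing P^5 by repeated multiplication:
P^1 =
  1: [1/12, 1/6, 3/4]
  2: [1/12, 5/12, 1/2]
  3: [1/12, 1/2, 5/12]
P^2 =
  1: [1/12, 11/24, 11/24]
  2: [1/12, 7/16, 23/48]
  3: [1/12, 31/72, 35/72]
P^3 =
  1: [1/12, 125/288, 139/288]
  2: [1/12, 251/576, 277/576]
  3: [1/12, 377/864, 415/864]
P^4 =
  1: [1/12, 1507/3456, 1661/3456]
  2: [1/12, 3013/6912, 3323/6912]
  3: [1/12, 4519/10368, 4985/10368]
P^5 =
  1: [1/12, 18077/41472, 19939/41472]
  2: [1/12, 36155/82944, 39877/82944]
  3: [1/12, 54233/124416, 59815/124416]

(P^5)[1 -> 1] = 1/12

Answer: 1/12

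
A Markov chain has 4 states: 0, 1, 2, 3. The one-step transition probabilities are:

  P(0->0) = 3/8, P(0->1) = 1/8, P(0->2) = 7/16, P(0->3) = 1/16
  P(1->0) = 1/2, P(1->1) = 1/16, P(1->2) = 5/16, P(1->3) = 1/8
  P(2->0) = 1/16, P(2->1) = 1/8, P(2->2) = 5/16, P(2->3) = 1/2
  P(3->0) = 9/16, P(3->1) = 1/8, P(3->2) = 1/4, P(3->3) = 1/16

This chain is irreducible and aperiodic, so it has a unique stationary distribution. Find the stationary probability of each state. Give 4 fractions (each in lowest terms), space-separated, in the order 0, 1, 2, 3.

The stationary distribution satisfies pi = pi * P, i.e.:
  pi_0 = 3/8*pi_0 + 1/2*pi_1 + 1/16*pi_2 + 9/16*pi_3
  pi_1 = 1/8*pi_0 + 1/16*pi_1 + 1/8*pi_2 + 1/8*pi_3
  pi_2 = 7/16*pi_0 + 5/16*pi_1 + 5/16*pi_2 + 1/4*pi_3
  pi_3 = 1/16*pi_0 + 1/8*pi_1 + 1/2*pi_2 + 1/16*pi_3
with normalization: pi_0 + pi_1 + pi_2 + pi_3 = 1.

Using the first 3 balance equations plus normalization, the linear system A*pi = b is:
  [-5/8, 1/2, 1/16, 9/16] . pi = 0
  [1/8, -15/16, 1/8, 1/8] . pi = 0
  [7/16, 5/16, -11/16, 1/4] . pi = 0
  [1, 1, 1, 1] . pi = 1

Solving yields:
  pi_0 = 1705/5253
  pi_1 = 2/17
  pi_2 = 1783/5253
  pi_3 = 1147/5253

Verification (pi * P):
  1705/5253*3/8 + 2/17*1/2 + 1783/5253*1/16 + 1147/5253*9/16 = 1705/5253 = pi_0  (ok)
  1705/5253*1/8 + 2/17*1/16 + 1783/5253*1/8 + 1147/5253*1/8 = 2/17 = pi_1  (ok)
  1705/5253*7/16 + 2/17*5/16 + 1783/5253*5/16 + 1147/5253*1/4 = 1783/5253 = pi_2  (ok)
  1705/5253*1/16 + 2/17*1/8 + 1783/5253*1/2 + 1147/5253*1/16 = 1147/5253 = pi_3  (ok)

Answer: 1705/5253 2/17 1783/5253 1147/5253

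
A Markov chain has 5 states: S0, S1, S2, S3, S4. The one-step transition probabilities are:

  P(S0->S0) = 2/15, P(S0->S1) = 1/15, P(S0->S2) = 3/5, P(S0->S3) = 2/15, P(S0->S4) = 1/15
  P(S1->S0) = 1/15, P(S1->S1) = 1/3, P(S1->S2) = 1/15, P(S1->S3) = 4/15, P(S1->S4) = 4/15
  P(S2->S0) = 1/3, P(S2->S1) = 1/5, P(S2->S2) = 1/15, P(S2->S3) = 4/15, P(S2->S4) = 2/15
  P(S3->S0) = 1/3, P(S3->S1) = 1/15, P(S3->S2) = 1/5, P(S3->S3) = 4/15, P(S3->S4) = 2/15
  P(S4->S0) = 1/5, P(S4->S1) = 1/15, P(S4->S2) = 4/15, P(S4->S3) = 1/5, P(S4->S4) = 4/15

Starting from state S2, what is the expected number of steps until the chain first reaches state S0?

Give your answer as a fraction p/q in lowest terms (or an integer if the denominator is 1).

Answer: 38865/10327

Derivation:
Let h_i = expected steps to first reach S0 from state i.
Boundary: h_S0 = 0.
First-step equations for the other states:
  h_S1 = 1 + 1/15*h_S0 + 1/3*h_S1 + 1/15*h_S2 + 4/15*h_S3 + 4/15*h_S4
  h_S2 = 1 + 1/3*h_S0 + 1/5*h_S1 + 1/15*h_S2 + 4/15*h_S3 + 2/15*h_S4
  h_S3 = 1 + 1/3*h_S0 + 1/15*h_S1 + 1/5*h_S2 + 4/15*h_S3 + 2/15*h_S4
  h_S4 = 1 + 1/5*h_S0 + 1/15*h_S1 + 4/15*h_S2 + 1/5*h_S3 + 4/15*h_S4

Substituting h_S0 = 0 and rearranging gives the linear system (I - Q) h = 1:
  [2/3, -1/15, -4/15, -4/15] . (h_S1, h_S2, h_S3, h_S4) = 1
  [-1/5, 14/15, -4/15, -2/15] . (h_S1, h_S2, h_S3, h_S4) = 1
  [-1/15, -1/5, 11/15, -2/15] . (h_S1, h_S2, h_S3, h_S4) = 1
  [-1/15, -4/15, -1/5, 11/15] . (h_S1, h_S2, h_S3, h_S4) = 1

Solving yields:
  h_S1 = 51465/10327
  h_S2 = 38865/10327
  h_S3 = 37185/10327
  h_S4 = 43035/10327

Starting state is S2, so the expected hitting time is h_S2 = 38865/10327.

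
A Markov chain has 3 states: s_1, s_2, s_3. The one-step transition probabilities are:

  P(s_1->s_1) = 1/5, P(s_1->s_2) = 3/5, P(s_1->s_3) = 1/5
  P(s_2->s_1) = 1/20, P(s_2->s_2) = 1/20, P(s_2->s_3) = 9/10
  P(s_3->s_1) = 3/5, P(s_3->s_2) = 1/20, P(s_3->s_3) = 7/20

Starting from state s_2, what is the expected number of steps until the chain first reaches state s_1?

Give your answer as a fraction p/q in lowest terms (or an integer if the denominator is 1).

Let h_i = expected steps to first reach s_1 from state i.
Boundary: h_s_1 = 0.
First-step equations for the other states:
  h_s_2 = 1 + 1/20*h_s_1 + 1/20*h_s_2 + 9/10*h_s_3
  h_s_3 = 1 + 3/5*h_s_1 + 1/20*h_s_2 + 7/20*h_s_3

Substituting h_s_1 = 0 and rearranging gives the linear system (I - Q) h = 1:
  [19/20, -9/10] . (h_s_2, h_s_3) = 1
  [-1/20, 13/20] . (h_s_2, h_s_3) = 1

Solving yields:
  h_s_2 = 620/229
  h_s_3 = 400/229

Starting state is s_2, so the expected hitting time is h_s_2 = 620/229.

Answer: 620/229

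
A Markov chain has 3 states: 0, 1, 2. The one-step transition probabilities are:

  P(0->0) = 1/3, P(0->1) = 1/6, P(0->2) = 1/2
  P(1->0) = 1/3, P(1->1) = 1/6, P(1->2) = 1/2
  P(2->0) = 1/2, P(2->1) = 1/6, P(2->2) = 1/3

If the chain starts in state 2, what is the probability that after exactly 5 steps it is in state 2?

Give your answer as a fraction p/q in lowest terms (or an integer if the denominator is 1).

Answer: 833/1944

Derivation:
Computing P^5 by repeated multiplication:
P^1 =
  0: [1/3, 1/6, 1/2]
  1: [1/3, 1/6, 1/2]
  2: [1/2, 1/6, 1/3]
P^2 =
  0: [5/12, 1/6, 5/12]
  1: [5/12, 1/6, 5/12]
  2: [7/18, 1/6, 4/9]
P^3 =
  0: [29/72, 1/6, 31/72]
  1: [29/72, 1/6, 31/72]
  2: [11/27, 1/6, 23/54]
P^4 =
  0: [175/432, 1/6, 185/432]
  1: [175/432, 1/6, 185/432]
  2: [131/324, 1/6, 139/324]
P^5 =
  0: [1049/2592, 1/6, 1111/2592]
  1: [1049/2592, 1/6, 1111/2592]
  2: [787/1944, 1/6, 833/1944]

(P^5)[2 -> 2] = 833/1944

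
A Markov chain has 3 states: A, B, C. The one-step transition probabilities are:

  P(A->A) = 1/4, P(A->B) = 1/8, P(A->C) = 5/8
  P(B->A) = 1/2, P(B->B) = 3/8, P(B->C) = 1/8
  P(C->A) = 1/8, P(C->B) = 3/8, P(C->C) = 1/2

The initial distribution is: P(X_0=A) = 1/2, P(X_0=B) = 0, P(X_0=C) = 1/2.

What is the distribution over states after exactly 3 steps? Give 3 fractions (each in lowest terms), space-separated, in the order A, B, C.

Answer: 285/1024 161/512 417/1024

Derivation:
Propagating the distribution step by step (d_{t+1} = d_t * P):
d_0 = (A=1/2, B=0, C=1/2)
  d_1[A] = 1/2*1/4 + 0*1/2 + 1/2*1/8 = 3/16
  d_1[B] = 1/2*1/8 + 0*3/8 + 1/2*3/8 = 1/4
  d_1[C] = 1/2*5/8 + 0*1/8 + 1/2*1/2 = 9/16
d_1 = (A=3/16, B=1/4, C=9/16)
  d_2[A] = 3/16*1/4 + 1/4*1/2 + 9/16*1/8 = 31/128
  d_2[B] = 3/16*1/8 + 1/4*3/8 + 9/16*3/8 = 21/64
  d_2[C] = 3/16*5/8 + 1/4*1/8 + 9/16*1/2 = 55/128
d_2 = (A=31/128, B=21/64, C=55/128)
  d_3[A] = 31/128*1/4 + 21/64*1/2 + 55/128*1/8 = 285/1024
  d_3[B] = 31/128*1/8 + 21/64*3/8 + 55/128*3/8 = 161/512
  d_3[C] = 31/128*5/8 + 21/64*1/8 + 55/128*1/2 = 417/1024
d_3 = (A=285/1024, B=161/512, C=417/1024)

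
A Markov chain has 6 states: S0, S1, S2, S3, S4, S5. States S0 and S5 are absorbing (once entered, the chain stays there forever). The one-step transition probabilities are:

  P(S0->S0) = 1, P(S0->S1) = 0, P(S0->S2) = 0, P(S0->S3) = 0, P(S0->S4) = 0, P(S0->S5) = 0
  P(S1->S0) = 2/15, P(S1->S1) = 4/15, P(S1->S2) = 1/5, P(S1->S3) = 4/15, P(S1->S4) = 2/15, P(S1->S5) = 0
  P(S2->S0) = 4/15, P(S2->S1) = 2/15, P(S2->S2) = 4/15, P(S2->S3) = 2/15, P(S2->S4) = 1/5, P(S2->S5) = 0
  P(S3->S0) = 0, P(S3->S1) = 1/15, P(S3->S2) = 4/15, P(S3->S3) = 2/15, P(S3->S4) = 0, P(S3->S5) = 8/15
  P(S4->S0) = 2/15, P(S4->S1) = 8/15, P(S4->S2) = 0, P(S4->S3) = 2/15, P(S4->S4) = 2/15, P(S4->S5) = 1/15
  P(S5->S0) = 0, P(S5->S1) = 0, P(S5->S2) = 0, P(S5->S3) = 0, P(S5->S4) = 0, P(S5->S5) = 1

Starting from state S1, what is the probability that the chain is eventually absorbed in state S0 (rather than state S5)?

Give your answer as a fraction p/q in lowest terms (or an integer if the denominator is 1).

Let a_i = P(absorbed in S0 | start in state i).
Boundary conditions: a_S0 = 1, a_S5 = 0.
For each transient state i, a_i = sum_j P(i->j) * a_j:
  a_S1 = 2/15*a_S0 + 4/15*a_S1 + 1/5*a_S2 + 4/15*a_S3 + 2/15*a_S4 + 0*a_S5
  a_S2 = 4/15*a_S0 + 2/15*a_S1 + 4/15*a_S2 + 2/15*a_S3 + 1/5*a_S4 + 0*a_S5
  a_S3 = 0*a_S0 + 1/15*a_S1 + 4/15*a_S2 + 2/15*a_S3 + 0*a_S4 + 8/15*a_S5
  a_S4 = 2/15*a_S0 + 8/15*a_S1 + 0*a_S2 + 2/15*a_S3 + 2/15*a_S4 + 1/15*a_S5

Substituting a_S0 = 1 and a_S5 = 0, rearrange to (I - Q) a = r where r[i] = P(i -> S0):
  [11/15, -1/5, -4/15, -2/15] . (a_S1, a_S2, a_S3, a_S4) = 2/15
  [-2/15, 11/15, -2/15, -1/5] . (a_S1, a_S2, a_S3, a_S4) = 4/15
  [-1/15, -4/15, 13/15, 0] . (a_S1, a_S2, a_S3, a_S4) = 0
  [-8/15, 0, -2/15, 13/15] . (a_S1, a_S2, a_S3, a_S4) = 2/15

Solving yields:
  a_S1 = 7256/13387
  a_S2 = 790/1217
  a_S3 = 3232/13387
  a_S4 = 7022/13387

Starting state is S1, so the absorption probability is a_S1 = 7256/13387.

Answer: 7256/13387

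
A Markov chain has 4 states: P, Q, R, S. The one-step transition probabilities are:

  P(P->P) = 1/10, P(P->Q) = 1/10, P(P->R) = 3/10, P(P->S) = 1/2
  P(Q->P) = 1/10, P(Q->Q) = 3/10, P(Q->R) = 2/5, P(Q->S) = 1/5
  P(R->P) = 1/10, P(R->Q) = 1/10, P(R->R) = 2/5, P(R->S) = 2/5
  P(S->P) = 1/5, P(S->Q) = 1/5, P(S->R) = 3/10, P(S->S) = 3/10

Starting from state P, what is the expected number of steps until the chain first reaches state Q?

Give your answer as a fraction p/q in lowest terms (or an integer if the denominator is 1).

Let h_i = expected steps to first reach Q from state i.
Boundary: h_Q = 0.
First-step equations for the other states:
  h_P = 1 + 1/10*h_P + 1/10*h_Q + 3/10*h_R + 1/2*h_S
  h_R = 1 + 1/10*h_P + 1/10*h_Q + 2/5*h_R + 2/5*h_S
  h_S = 1 + 1/5*h_P + 1/5*h_Q + 3/10*h_R + 3/10*h_S

Substituting h_Q = 0 and rearranging gives the linear system (I - Q) h = 1:
  [9/10, -3/10, -1/2] . (h_P, h_R, h_S) = 1
  [-1/10, 3/5, -2/5] . (h_P, h_R, h_S) = 1
  [-1/5, -3/10, 7/10] . (h_P, h_R, h_S) = 1

Solving yields:
  h_P = 36/5
  h_R = 109/15
  h_S = 33/5

Starting state is P, so the expected hitting time is h_P = 36/5.

Answer: 36/5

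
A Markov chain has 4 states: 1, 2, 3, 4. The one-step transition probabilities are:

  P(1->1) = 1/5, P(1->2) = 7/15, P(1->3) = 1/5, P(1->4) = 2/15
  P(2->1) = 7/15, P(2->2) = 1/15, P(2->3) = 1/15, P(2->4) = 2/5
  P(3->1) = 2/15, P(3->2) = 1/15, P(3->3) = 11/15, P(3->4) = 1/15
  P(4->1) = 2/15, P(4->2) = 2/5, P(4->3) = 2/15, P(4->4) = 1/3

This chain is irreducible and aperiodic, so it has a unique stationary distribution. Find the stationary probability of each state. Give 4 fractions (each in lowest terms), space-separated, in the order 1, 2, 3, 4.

The stationary distribution satisfies pi = pi * P, i.e.:
  pi_1 = 1/5*pi_1 + 7/15*pi_2 + 2/15*pi_3 + 2/15*pi_4
  pi_2 = 7/15*pi_1 + 1/15*pi_2 + 1/15*pi_3 + 2/5*pi_4
  pi_3 = 1/5*pi_1 + 1/15*pi_2 + 11/15*pi_3 + 2/15*pi_4
  pi_4 = 2/15*pi_1 + 2/5*pi_2 + 1/15*pi_3 + 1/3*pi_4
with normalization: pi_1 + pi_2 + pi_3 + pi_4 = 1.

Using the first 3 balance equations plus normalization, the linear system A*pi = b is:
  [-4/5, 7/15, 2/15, 2/15] . pi = 0
  [7/15, -14/15, 1/15, 2/5] . pi = 0
  [1/5, 1/15, -4/15, 2/15] . pi = 0
  [1, 1, 1, 1] . pi = 1

Solving yields:
  pi_1 = 24/107
  pi_2 = 122/535
  pi_3 = 178/535
  pi_4 = 23/107

Verification (pi * P):
  24/107*1/5 + 122/535*7/15 + 178/535*2/15 + 23/107*2/15 = 24/107 = pi_1  (ok)
  24/107*7/15 + 122/535*1/15 + 178/535*1/15 + 23/107*2/5 = 122/535 = pi_2  (ok)
  24/107*1/5 + 122/535*1/15 + 178/535*11/15 + 23/107*2/15 = 178/535 = pi_3  (ok)
  24/107*2/15 + 122/535*2/5 + 178/535*1/15 + 23/107*1/3 = 23/107 = pi_4  (ok)

Answer: 24/107 122/535 178/535 23/107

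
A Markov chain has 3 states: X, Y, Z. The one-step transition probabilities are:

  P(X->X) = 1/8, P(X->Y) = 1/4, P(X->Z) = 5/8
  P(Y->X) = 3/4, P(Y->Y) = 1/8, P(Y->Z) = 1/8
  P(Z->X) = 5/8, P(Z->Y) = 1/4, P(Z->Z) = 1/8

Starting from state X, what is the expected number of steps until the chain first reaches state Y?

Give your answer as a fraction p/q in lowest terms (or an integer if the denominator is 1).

Answer: 4

Derivation:
Let h_i = expected steps to first reach Y from state i.
Boundary: h_Y = 0.
First-step equations for the other states:
  h_X = 1 + 1/8*h_X + 1/4*h_Y + 5/8*h_Z
  h_Z = 1 + 5/8*h_X + 1/4*h_Y + 1/8*h_Z

Substituting h_Y = 0 and rearranging gives the linear system (I - Q) h = 1:
  [7/8, -5/8] . (h_X, h_Z) = 1
  [-5/8, 7/8] . (h_X, h_Z) = 1

Solving yields:
  h_X = 4
  h_Z = 4

Starting state is X, so the expected hitting time is h_X = 4.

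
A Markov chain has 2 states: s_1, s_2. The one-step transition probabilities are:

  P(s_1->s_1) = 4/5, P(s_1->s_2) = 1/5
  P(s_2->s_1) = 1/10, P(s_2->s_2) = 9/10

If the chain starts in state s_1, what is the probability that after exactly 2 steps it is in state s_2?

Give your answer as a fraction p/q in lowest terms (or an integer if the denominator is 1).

Computing P^2 by repeated multiplication:
P^1 =
  s_1: [4/5, 1/5]
  s_2: [1/10, 9/10]
P^2 =
  s_1: [33/50, 17/50]
  s_2: [17/100, 83/100]

(P^2)[s_1 -> s_2] = 17/50

Answer: 17/50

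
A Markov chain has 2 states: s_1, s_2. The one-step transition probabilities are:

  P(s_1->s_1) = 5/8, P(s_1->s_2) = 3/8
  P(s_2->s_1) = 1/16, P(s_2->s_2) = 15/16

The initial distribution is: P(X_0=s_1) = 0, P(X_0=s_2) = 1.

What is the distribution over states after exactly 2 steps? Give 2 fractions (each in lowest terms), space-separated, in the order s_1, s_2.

Propagating the distribution step by step (d_{t+1} = d_t * P):
d_0 = (s_1=0, s_2=1)
  d_1[s_1] = 0*5/8 + 1*1/16 = 1/16
  d_1[s_2] = 0*3/8 + 1*15/16 = 15/16
d_1 = (s_1=1/16, s_2=15/16)
  d_2[s_1] = 1/16*5/8 + 15/16*1/16 = 25/256
  d_2[s_2] = 1/16*3/8 + 15/16*15/16 = 231/256
d_2 = (s_1=25/256, s_2=231/256)

Answer: 25/256 231/256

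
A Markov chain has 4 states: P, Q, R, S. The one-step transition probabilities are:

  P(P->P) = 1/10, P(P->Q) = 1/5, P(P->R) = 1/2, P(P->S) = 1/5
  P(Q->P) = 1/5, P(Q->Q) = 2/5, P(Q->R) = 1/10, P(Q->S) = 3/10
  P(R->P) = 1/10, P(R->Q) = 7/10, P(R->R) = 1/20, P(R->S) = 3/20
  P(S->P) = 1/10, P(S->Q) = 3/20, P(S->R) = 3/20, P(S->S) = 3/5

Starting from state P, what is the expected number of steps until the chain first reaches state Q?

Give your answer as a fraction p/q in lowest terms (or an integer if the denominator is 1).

Let h_i = expected steps to first reach Q from state i.
Boundary: h_Q = 0.
First-step equations for the other states:
  h_P = 1 + 1/10*h_P + 1/5*h_Q + 1/2*h_R + 1/5*h_S
  h_R = 1 + 1/10*h_P + 7/10*h_Q + 1/20*h_R + 3/20*h_S
  h_S = 1 + 1/10*h_P + 3/20*h_Q + 3/20*h_R + 3/5*h_S

Substituting h_Q = 0 and rearranging gives the linear system (I - Q) h = 1:
  [9/10, -1/2, -1/5] . (h_P, h_R, h_S) = 1
  [-1/10, 19/20, -3/20] . (h_P, h_R, h_S) = 1
  [-1/10, -3/20, 2/5] . (h_P, h_R, h_S) = 1

Solving yields:
  h_P = 310/99
  h_R = 200/99
  h_S = 400/99

Starting state is P, so the expected hitting time is h_P = 310/99.

Answer: 310/99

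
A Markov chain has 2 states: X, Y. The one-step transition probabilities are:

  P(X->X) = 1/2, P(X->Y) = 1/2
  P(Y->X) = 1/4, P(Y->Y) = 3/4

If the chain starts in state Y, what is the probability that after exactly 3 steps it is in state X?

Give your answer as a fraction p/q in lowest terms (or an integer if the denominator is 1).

Answer: 21/64

Derivation:
Computing P^3 by repeated multiplication:
P^1 =
  X: [1/2, 1/2]
  Y: [1/4, 3/4]
P^2 =
  X: [3/8, 5/8]
  Y: [5/16, 11/16]
P^3 =
  X: [11/32, 21/32]
  Y: [21/64, 43/64]

(P^3)[Y -> X] = 21/64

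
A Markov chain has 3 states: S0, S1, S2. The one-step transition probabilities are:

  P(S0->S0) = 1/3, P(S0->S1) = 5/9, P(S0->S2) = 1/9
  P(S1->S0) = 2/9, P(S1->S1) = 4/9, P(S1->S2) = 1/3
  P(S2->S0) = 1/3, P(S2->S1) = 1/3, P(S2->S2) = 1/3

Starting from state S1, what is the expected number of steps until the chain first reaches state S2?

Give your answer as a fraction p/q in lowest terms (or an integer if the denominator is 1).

Let h_i = expected steps to first reach S2 from state i.
Boundary: h_S2 = 0.
First-step equations for the other states:
  h_S0 = 1 + 1/3*h_S0 + 5/9*h_S1 + 1/9*h_S2
  h_S1 = 1 + 2/9*h_S0 + 4/9*h_S1 + 1/3*h_S2

Substituting h_S2 = 0 and rearranging gives the linear system (I - Q) h = 1:
  [2/3, -5/9] . (h_S0, h_S1) = 1
  [-2/9, 5/9] . (h_S0, h_S1) = 1

Solving yields:
  h_S0 = 9/2
  h_S1 = 18/5

Starting state is S1, so the expected hitting time is h_S1 = 18/5.

Answer: 18/5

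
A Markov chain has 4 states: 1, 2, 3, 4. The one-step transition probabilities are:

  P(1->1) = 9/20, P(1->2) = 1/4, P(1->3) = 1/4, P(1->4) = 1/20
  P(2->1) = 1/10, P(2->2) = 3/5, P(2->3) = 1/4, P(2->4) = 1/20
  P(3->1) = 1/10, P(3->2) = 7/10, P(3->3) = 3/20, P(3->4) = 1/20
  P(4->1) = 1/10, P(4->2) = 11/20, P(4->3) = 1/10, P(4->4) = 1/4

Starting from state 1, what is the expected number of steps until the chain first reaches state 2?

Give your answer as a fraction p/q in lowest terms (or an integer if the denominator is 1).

Answer: 128/47

Derivation:
Let h_i = expected steps to first reach 2 from state i.
Boundary: h_2 = 0.
First-step equations for the other states:
  h_1 = 1 + 9/20*h_1 + 1/4*h_2 + 1/4*h_3 + 1/20*h_4
  h_3 = 1 + 1/10*h_1 + 7/10*h_2 + 3/20*h_3 + 1/20*h_4
  h_4 = 1 + 1/10*h_1 + 11/20*h_2 + 1/10*h_3 + 1/4*h_4

Substituting h_2 = 0 and rearranging gives the linear system (I - Q) h = 1:
  [11/20, -1/4, -1/20] . (h_1, h_3, h_4) = 1
  [-1/10, 17/20, -1/20] . (h_1, h_3, h_4) = 1
  [-1/10, -1/10, 3/4] . (h_1, h_3, h_4) = 1

Solving yields:
  h_1 = 128/47
  h_3 = 832/517
  h_4 = 988/517

Starting state is 1, so the expected hitting time is h_1 = 128/47.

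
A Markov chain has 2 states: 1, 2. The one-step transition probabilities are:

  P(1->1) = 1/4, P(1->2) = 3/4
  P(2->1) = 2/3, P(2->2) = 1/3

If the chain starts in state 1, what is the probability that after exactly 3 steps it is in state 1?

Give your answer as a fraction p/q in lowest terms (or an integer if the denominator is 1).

Answer: 83/192

Derivation:
Computing P^3 by repeated multiplication:
P^1 =
  1: [1/4, 3/4]
  2: [2/3, 1/3]
P^2 =
  1: [9/16, 7/16]
  2: [7/18, 11/18]
P^3 =
  1: [83/192, 109/192]
  2: [109/216, 107/216]

(P^3)[1 -> 1] = 83/192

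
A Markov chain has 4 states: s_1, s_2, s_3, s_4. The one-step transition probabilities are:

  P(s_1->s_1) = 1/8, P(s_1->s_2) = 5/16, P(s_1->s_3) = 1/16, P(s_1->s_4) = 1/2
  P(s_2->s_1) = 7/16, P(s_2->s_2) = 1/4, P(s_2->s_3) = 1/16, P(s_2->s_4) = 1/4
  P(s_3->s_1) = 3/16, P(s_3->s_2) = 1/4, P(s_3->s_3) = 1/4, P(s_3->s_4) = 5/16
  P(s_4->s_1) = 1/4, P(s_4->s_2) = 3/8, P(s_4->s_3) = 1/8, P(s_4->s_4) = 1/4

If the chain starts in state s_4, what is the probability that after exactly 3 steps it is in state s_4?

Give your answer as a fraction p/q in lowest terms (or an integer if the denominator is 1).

Computing P^3 by repeated multiplication:
P^1 =
  s_1: [1/8, 5/16, 1/16, 1/2]
  s_2: [7/16, 1/4, 1/16, 1/4]
  s_3: [3/16, 1/4, 1/4, 5/16]
  s_4: [1/4, 3/8, 1/8, 1/4]
P^2 =
  s_1: [37/128, 41/128, 27/256, 73/256]
  s_2: [61/256, 79/256, 23/256, 93/256]
  s_3: [33/128, 77/256, 33/256, 5/16]
  s_4: [9/32, 19/64, 13/128, 41/128]
P^3 =
  s_1: [1095/4096, 311/1024, 205/2048, 1347/4096]
  s_2: [279/1024, 1271/4096, 209/2048, 1291/4096]
  s_3: [545/2048, 625/2048, 435/4096, 1321/4096]
  s_4: [541/2048, 315/1024, 13/128, 669/2048]

(P^3)[s_4 -> s_4] = 669/2048

Answer: 669/2048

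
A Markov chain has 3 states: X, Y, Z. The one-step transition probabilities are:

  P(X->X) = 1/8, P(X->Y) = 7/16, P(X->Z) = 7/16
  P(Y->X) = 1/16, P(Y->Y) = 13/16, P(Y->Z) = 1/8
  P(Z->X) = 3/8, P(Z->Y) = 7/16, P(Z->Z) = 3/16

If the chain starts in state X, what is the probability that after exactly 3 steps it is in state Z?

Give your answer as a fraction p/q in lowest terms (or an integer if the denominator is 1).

Computing P^3 by repeated multiplication:
P^1 =
  X: [1/8, 7/16, 7/16]
  Y: [1/16, 13/16, 1/8]
  Z: [3/8, 7/16, 3/16]
P^2 =
  X: [53/256, 77/128, 49/256]
  Y: [27/256, 95/128, 39/256]
  Z: [37/256, 77/128, 65/256]
P^3 =
  X: [277/2048, 679/1024, 413/2048]
  Y: [239/2048, 733/1024, 343/2048]
  Z: [309/2048, 679/1024, 381/2048]

(P^3)[X -> Z] = 413/2048

Answer: 413/2048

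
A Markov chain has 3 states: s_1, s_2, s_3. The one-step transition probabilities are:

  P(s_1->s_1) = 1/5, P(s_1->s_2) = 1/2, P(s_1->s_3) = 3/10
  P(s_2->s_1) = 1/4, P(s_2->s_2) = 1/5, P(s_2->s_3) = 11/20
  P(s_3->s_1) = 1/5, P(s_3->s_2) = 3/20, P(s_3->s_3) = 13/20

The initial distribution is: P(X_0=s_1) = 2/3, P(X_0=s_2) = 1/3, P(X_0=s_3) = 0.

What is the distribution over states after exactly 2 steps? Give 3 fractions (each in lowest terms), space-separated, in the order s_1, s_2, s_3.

Answer: 11/50 59/240 641/1200

Derivation:
Propagating the distribution step by step (d_{t+1} = d_t * P):
d_0 = (s_1=2/3, s_2=1/3, s_3=0)
  d_1[s_1] = 2/3*1/5 + 1/3*1/4 + 0*1/5 = 13/60
  d_1[s_2] = 2/3*1/2 + 1/3*1/5 + 0*3/20 = 2/5
  d_1[s_3] = 2/3*3/10 + 1/3*11/20 + 0*13/20 = 23/60
d_1 = (s_1=13/60, s_2=2/5, s_3=23/60)
  d_2[s_1] = 13/60*1/5 + 2/5*1/4 + 23/60*1/5 = 11/50
  d_2[s_2] = 13/60*1/2 + 2/5*1/5 + 23/60*3/20 = 59/240
  d_2[s_3] = 13/60*3/10 + 2/5*11/20 + 23/60*13/20 = 641/1200
d_2 = (s_1=11/50, s_2=59/240, s_3=641/1200)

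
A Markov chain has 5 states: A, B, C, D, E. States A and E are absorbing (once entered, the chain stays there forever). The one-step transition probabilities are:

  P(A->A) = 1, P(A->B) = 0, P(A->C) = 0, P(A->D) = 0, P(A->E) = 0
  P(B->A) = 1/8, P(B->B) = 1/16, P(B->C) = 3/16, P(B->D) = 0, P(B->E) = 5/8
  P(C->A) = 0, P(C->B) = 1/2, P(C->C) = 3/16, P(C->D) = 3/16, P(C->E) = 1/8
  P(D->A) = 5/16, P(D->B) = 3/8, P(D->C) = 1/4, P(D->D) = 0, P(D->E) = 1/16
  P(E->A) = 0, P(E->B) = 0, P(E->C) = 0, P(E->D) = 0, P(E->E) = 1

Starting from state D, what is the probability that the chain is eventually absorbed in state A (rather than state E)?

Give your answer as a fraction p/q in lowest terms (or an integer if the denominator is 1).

Answer: 1075/2502

Derivation:
Let a_i = P(absorbed in A | start in state i).
Boundary conditions: a_A = 1, a_E = 0.
For each transient state i, a_i = sum_j P(i->j) * a_j:
  a_B = 1/8*a_A + 1/16*a_B + 3/16*a_C + 0*a_D + 5/8*a_E
  a_C = 0*a_A + 1/2*a_B + 3/16*a_C + 3/16*a_D + 1/8*a_E
  a_D = 5/16*a_A + 3/8*a_B + 1/4*a_C + 0*a_D + 1/16*a_E

Substituting a_A = 1 and a_E = 0, rearrange to (I - Q) a = r where r[i] = P(i -> A):
  [15/16, -3/16, 0] . (a_B, a_C, a_D) = 1/8
  [-1/2, 13/16, -3/16] . (a_B, a_C, a_D) = 0
  [-3/8, -1/4, 1] . (a_B, a_C, a_D) = 5/16

Solving yields:
  a_B = 437/2502
  a_C = 517/2502
  a_D = 1075/2502

Starting state is D, so the absorption probability is a_D = 1075/2502.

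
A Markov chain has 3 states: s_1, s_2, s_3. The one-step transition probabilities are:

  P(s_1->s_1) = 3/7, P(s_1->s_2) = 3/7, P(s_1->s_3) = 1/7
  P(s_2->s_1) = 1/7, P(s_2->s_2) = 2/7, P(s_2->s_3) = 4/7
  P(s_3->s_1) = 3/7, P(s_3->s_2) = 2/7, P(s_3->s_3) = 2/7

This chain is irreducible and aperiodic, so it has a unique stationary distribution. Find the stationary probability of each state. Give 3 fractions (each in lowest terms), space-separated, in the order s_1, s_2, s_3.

Answer: 1/3 1/3 1/3

Derivation:
The stationary distribution satisfies pi = pi * P, i.e.:
  pi_s_1 = 3/7*pi_s_1 + 1/7*pi_s_2 + 3/7*pi_s_3
  pi_s_2 = 3/7*pi_s_1 + 2/7*pi_s_2 + 2/7*pi_s_3
  pi_s_3 = 1/7*pi_s_1 + 4/7*pi_s_2 + 2/7*pi_s_3
with normalization: pi_s_1 + pi_s_2 + pi_s_3 = 1.

Using the first 2 balance equations plus normalization, the linear system A*pi = b is:
  [-4/7, 1/7, 3/7] . pi = 0
  [3/7, -5/7, 2/7] . pi = 0
  [1, 1, 1] . pi = 1

Solving yields:
  pi_s_1 = 1/3
  pi_s_2 = 1/3
  pi_s_3 = 1/3

Verification (pi * P):
  1/3*3/7 + 1/3*1/7 + 1/3*3/7 = 1/3 = pi_s_1  (ok)
  1/3*3/7 + 1/3*2/7 + 1/3*2/7 = 1/3 = pi_s_2  (ok)
  1/3*1/7 + 1/3*4/7 + 1/3*2/7 = 1/3 = pi_s_3  (ok)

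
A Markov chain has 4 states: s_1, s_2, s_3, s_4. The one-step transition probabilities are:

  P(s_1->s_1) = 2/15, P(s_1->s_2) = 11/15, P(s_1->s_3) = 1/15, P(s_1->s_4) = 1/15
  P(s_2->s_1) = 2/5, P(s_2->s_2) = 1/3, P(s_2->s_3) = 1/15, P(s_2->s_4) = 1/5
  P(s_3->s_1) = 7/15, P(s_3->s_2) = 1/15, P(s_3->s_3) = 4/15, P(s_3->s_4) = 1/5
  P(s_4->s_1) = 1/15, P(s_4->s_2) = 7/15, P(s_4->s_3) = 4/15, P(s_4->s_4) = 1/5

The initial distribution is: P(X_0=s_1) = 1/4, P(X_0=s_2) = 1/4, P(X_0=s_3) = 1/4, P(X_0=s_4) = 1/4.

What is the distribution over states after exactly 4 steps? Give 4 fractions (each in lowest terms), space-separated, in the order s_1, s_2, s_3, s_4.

Propagating the distribution step by step (d_{t+1} = d_t * P):
d_0 = (s_1=1/4, s_2=1/4, s_3=1/4, s_4=1/4)
  d_1[s_1] = 1/4*2/15 + 1/4*2/5 + 1/4*7/15 + 1/4*1/15 = 4/15
  d_1[s_2] = 1/4*11/15 + 1/4*1/3 + 1/4*1/15 + 1/4*7/15 = 2/5
  d_1[s_3] = 1/4*1/15 + 1/4*1/15 + 1/4*4/15 + 1/4*4/15 = 1/6
  d_1[s_4] = 1/4*1/15 + 1/4*1/5 + 1/4*1/5 + 1/4*1/5 = 1/6
d_1 = (s_1=4/15, s_2=2/5, s_3=1/6, s_4=1/6)
  d_2[s_1] = 4/15*2/15 + 2/5*2/5 + 1/6*7/15 + 1/6*1/15 = 64/225
  d_2[s_2] = 4/15*11/15 + 2/5*1/3 + 1/6*1/15 + 1/6*7/15 = 94/225
  d_2[s_3] = 4/15*1/15 + 2/5*1/15 + 1/6*4/15 + 1/6*4/15 = 2/15
  d_2[s_4] = 4/15*1/15 + 2/5*1/5 + 1/6*1/5 + 1/6*1/5 = 37/225
d_2 = (s_1=64/225, s_2=94/225, s_3=2/15, s_4=37/225)
  d_3[s_1] = 64/225*2/15 + 94/225*2/5 + 2/15*7/15 + 37/225*1/15 = 313/1125
  d_3[s_2] = 64/225*11/15 + 94/225*1/3 + 2/15*1/15 + 37/225*7/15 = 1463/3375
  d_3[s_3] = 64/225*1/15 + 94/225*1/15 + 2/15*4/15 + 37/225*4/15 = 142/1125
  d_3[s_4] = 64/225*1/15 + 94/225*1/5 + 2/15*1/5 + 37/225*1/5 = 547/3375
d_3 = (s_1=313/1125, s_2=1463/3375, s_3=142/1125, s_4=547/3375)
  d_4[s_1] = 313/1125*2/15 + 1463/3375*2/5 + 142/1125*7/15 + 547/3375*1/15 = 2837/10125
  d_4[s_2] = 313/1125*11/15 + 1463/3375*1/3 + 142/1125*1/15 + 547/3375*7/15 = 21899/50625
  d_4[s_3] = 313/1125*1/15 + 1463/3375*1/15 + 142/1125*4/15 + 547/3375*4/15 = 2098/16875
  d_4[s_4] = 313/1125*1/15 + 1463/3375*1/5 + 142/1125*1/5 + 547/3375*1/5 = 2749/16875
d_4 = (s_1=2837/10125, s_2=21899/50625, s_3=2098/16875, s_4=2749/16875)

Answer: 2837/10125 21899/50625 2098/16875 2749/16875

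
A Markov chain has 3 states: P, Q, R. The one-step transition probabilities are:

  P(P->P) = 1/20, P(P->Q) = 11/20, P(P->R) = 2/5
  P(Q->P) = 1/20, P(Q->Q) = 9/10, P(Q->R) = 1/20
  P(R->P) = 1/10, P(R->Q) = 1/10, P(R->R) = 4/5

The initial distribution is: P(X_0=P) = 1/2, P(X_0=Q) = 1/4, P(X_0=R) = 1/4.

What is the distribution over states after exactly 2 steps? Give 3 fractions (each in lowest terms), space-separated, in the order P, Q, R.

Propagating the distribution step by step (d_{t+1} = d_t * P):
d_0 = (P=1/2, Q=1/4, R=1/4)
  d_1[P] = 1/2*1/20 + 1/4*1/20 + 1/4*1/10 = 1/16
  d_1[Q] = 1/2*11/20 + 1/4*9/10 + 1/4*1/10 = 21/40
  d_1[R] = 1/2*2/5 + 1/4*1/20 + 1/4*4/5 = 33/80
d_1 = (P=1/16, Q=21/40, R=33/80)
  d_2[P] = 1/16*1/20 + 21/40*1/20 + 33/80*1/10 = 113/1600
  d_2[Q] = 1/16*11/20 + 21/40*9/10 + 33/80*1/10 = 877/1600
  d_2[R] = 1/16*2/5 + 21/40*1/20 + 33/80*4/5 = 61/160
d_2 = (P=113/1600, Q=877/1600, R=61/160)

Answer: 113/1600 877/1600 61/160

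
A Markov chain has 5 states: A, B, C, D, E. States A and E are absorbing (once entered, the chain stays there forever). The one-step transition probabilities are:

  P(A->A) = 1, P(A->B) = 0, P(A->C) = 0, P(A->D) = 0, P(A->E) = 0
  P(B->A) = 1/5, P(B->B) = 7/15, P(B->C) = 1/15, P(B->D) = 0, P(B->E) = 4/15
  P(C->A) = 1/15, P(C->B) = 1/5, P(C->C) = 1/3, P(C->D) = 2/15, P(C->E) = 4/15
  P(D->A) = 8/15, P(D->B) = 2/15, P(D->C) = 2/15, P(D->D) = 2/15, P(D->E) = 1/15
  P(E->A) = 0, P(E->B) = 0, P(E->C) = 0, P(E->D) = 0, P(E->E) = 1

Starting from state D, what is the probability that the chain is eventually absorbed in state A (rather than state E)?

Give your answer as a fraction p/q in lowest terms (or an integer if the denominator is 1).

Answer: 712/965

Derivation:
Let a_i = P(absorbed in A | start in state i).
Boundary conditions: a_A = 1, a_E = 0.
For each transient state i, a_i = sum_j P(i->j) * a_j:
  a_B = 1/5*a_A + 7/15*a_B + 1/15*a_C + 0*a_D + 4/15*a_E
  a_C = 1/15*a_A + 1/5*a_B + 1/3*a_C + 2/15*a_D + 4/15*a_E
  a_D = 8/15*a_A + 2/15*a_B + 2/15*a_C + 2/15*a_D + 1/15*a_E

Substituting a_A = 1 and a_E = 0, rearrange to (I - Q) a = r where r[i] = P(i -> A):
  [8/15, -1/15, 0] . (a_B, a_C, a_D) = 1/5
  [-1/5, 2/3, -2/15] . (a_B, a_C, a_D) = 1/15
  [-2/15, -2/15, 13/15] . (a_B, a_C, a_D) = 8/15

Solving yields:
  a_B = 407/965
  a_C = 361/965
  a_D = 712/965

Starting state is D, so the absorption probability is a_D = 712/965.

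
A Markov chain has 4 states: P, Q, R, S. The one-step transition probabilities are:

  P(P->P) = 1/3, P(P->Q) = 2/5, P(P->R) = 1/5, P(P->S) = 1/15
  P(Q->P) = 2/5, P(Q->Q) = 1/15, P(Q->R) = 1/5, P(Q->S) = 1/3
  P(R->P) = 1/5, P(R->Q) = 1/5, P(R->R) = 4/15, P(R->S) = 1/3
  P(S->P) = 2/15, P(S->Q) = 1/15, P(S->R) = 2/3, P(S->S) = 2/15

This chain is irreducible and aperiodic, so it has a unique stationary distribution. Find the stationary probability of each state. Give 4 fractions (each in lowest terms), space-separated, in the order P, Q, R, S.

The stationary distribution satisfies pi = pi * P, i.e.:
  pi_P = 1/3*pi_P + 2/5*pi_Q + 1/5*pi_R + 2/15*pi_S
  pi_Q = 2/5*pi_P + 1/15*pi_Q + 1/5*pi_R + 1/15*pi_S
  pi_R = 1/5*pi_P + 1/5*pi_Q + 4/15*pi_R + 2/3*pi_S
  pi_S = 1/15*pi_P + 1/3*pi_Q + 1/3*pi_R + 2/15*pi_S
with normalization: pi_P + pi_Q + pi_R + pi_S = 1.

Using the first 3 balance equations plus normalization, the linear system A*pi = b is:
  [-2/3, 2/5, 1/5, 2/15] . pi = 0
  [2/5, -14/15, 1/5, 1/15] . pi = 0
  [1/5, 1/5, -11/15, 2/3] . pi = 0
  [1, 1, 1, 1] . pi = 1

Solving yields:
  pi_P = 965/3724
  pi_Q = 731/3724
  pi_R = 302/931
  pi_S = 205/931

Verification (pi * P):
  965/3724*1/3 + 731/3724*2/5 + 302/931*1/5 + 205/931*2/15 = 965/3724 = pi_P  (ok)
  965/3724*2/5 + 731/3724*1/15 + 302/931*1/5 + 205/931*1/15 = 731/3724 = pi_Q  (ok)
  965/3724*1/5 + 731/3724*1/5 + 302/931*4/15 + 205/931*2/3 = 302/931 = pi_R  (ok)
  965/3724*1/15 + 731/3724*1/3 + 302/931*1/3 + 205/931*2/15 = 205/931 = pi_S  (ok)

Answer: 965/3724 731/3724 302/931 205/931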